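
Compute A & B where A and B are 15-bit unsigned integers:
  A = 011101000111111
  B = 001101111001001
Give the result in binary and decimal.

Apply & to each column (1 only where both bits are 1):
  011101000111111
& 001101111001001
-----------------
  001101000001001

Answer: 001101000001001 (6665)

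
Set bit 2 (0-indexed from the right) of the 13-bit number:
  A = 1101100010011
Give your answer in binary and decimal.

Mask = 1 << 2 = 0000000000100
Bit 2 of A is 0, so OR-ing with the mask flips it to 1.
  1101100010011
| 0000000000100
---------------
  1101100010111

Answer: 1101100010111 (6935)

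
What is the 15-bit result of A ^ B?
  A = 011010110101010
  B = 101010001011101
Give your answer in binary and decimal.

Apply ^ to each column (1 where bits differ):
  011010110101010
^ 101010001011101
-----------------
  110000111110111

Answer: 110000111110111 (25079)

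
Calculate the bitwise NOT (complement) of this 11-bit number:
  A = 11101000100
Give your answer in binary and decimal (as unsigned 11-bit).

Flip each bit (0->1, 1->0):
  11101000100
  00010111011

Answer: 00010111011 (187)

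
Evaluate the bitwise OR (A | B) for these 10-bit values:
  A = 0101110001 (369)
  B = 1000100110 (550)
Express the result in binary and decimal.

Apply | to each column (1 where either bit is 1):
  0101110001
| 1000100110
------------
  1101110111

Answer: 1101110111 (887)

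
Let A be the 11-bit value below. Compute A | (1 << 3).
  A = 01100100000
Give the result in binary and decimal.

Mask = 1 << 3 = 00000001000
Bit 3 of A is 0, so OR-ing with the mask flips it to 1.
  01100100000
| 00000001000
-------------
  01100101000

Answer: 01100101000 (808)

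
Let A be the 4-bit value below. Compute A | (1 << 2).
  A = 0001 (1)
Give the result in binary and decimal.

Mask = 1 << 2 = 0100
Bit 2 of A is 0, so OR-ing with the mask flips it to 1.
  0001
| 0100
------
  0101

Answer: 0101 (5)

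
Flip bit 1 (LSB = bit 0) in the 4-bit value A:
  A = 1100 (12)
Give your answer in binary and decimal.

Mask = 1 << 1 = 0010
Bit 1 of A is 0; XOR with the mask flips it to 1.
  1100
^ 0010
------
  1110

Answer: 1110 (14)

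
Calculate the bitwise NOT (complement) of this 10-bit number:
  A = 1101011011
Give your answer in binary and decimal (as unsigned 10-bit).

Flip each bit (0->1, 1->0):
  1101011011
  0010100100

Answer: 0010100100 (164)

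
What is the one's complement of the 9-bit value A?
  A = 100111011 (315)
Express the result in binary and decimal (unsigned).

Flip each bit (0->1, 1->0):
  100111011
  011000100

Answer: 011000100 (196)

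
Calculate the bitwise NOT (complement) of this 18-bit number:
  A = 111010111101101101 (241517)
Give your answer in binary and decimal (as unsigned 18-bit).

Flip each bit (0->1, 1->0):
  111010111101101101
  000101000010010010

Answer: 000101000010010010 (20626)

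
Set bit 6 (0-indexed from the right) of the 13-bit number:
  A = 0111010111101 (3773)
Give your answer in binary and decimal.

Mask = 1 << 6 = 0000001000000
Bit 6 of A is 0, so OR-ing with the mask flips it to 1.
  0111010111101
| 0000001000000
---------------
  0111011111101

Answer: 0111011111101 (3837)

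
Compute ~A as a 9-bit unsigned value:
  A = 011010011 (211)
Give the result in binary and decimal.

Flip each bit (0->1, 1->0):
  011010011
  100101100

Answer: 100101100 (300)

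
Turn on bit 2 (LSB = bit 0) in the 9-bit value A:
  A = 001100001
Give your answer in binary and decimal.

Mask = 1 << 2 = 000000100
Bit 2 of A is 0, so OR-ing with the mask flips it to 1.
  001100001
| 000000100
-----------
  001100101

Answer: 001100101 (101)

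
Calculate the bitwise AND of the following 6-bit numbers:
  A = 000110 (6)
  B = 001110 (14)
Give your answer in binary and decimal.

Apply & to each column (1 only where both bits are 1):
  000110
& 001110
--------
  000110

Answer: 000110 (6)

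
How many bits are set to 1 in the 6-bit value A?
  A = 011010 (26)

011010
1-bits at positions (from bit 0 = LSB): 1, 3, 4
Count = 3

Answer: 3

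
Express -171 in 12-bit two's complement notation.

1. Binary of +171:  000010101011
2. Invert bits:     111101010100
3. Add 1:           111101010101

Answer: 111101010101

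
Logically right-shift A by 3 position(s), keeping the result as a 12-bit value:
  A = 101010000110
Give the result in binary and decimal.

Logical shift right by 3: drop the bottom 3 bit(s), prepend 3 zero(s) on the left.
  101010000110  ->  keep [101010000], discard [110], prepend 000
= 000101010000

Answer: 000101010000 (336)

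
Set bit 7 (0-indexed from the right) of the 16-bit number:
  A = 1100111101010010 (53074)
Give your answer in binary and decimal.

Mask = 1 << 7 = 0000000010000000
Bit 7 of A is 0, so OR-ing with the mask flips it to 1.
  1100111101010010
| 0000000010000000
------------------
  1100111111010010

Answer: 1100111111010010 (53202)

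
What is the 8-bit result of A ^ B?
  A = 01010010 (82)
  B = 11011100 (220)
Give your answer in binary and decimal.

Apply ^ to each column (1 where bits differ):
  01010010
^ 11011100
----------
  10001110

Answer: 10001110 (142)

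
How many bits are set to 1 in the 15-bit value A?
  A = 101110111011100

101110111011100
1-bits at positions (from bit 0 = LSB): 2, 3, 4, 6, 7, 8, 10, 11, 12, 14
Count = 10

Answer: 10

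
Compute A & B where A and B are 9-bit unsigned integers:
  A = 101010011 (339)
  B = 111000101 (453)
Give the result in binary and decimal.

Apply & to each column (1 only where both bits are 1):
  101010011
& 111000101
-----------
  101000001

Answer: 101000001 (321)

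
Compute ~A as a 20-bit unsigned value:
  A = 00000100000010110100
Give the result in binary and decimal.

Flip each bit (0->1, 1->0):
  00000100000010110100
  11111011111101001011

Answer: 11111011111101001011 (1032011)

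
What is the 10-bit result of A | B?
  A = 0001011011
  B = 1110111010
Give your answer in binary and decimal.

Apply | to each column (1 where either bit is 1):
  0001011011
| 1110111010
------------
  1111111011

Answer: 1111111011 (1019)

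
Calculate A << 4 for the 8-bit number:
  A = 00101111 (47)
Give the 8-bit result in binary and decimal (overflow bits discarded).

Shift left by 4: drop the top 4 bit(s), append 4 zero(s) on the right.
  00101111  ->  discard [0010], keep [1111], append 0000
= 11110000

Answer: 11110000 (240)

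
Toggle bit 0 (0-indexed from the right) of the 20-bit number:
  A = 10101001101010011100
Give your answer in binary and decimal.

Mask = 1 << 0 = 00000000000000000001
Bit 0 of A is 0; XOR with the mask flips it to 1.
  10101001101010011100
^ 00000000000000000001
----------------------
  10101001101010011101

Answer: 10101001101010011101 (694941)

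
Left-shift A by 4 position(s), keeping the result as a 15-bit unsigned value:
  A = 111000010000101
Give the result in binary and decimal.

Shift left by 4: drop the top 4 bit(s), append 4 zero(s) on the right.
  111000010000101  ->  discard [1110], keep [00010000101], append 0000
= 000100001010000

Answer: 000100001010000 (2128)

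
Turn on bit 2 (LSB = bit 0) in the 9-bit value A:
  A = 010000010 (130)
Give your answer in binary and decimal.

Mask = 1 << 2 = 000000100
Bit 2 of A is 0, so OR-ing with the mask flips it to 1.
  010000010
| 000000100
-----------
  010000110

Answer: 010000110 (134)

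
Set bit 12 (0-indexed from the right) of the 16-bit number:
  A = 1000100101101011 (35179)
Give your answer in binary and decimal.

Mask = 1 << 12 = 0001000000000000
Bit 12 of A is 0, so OR-ing with the mask flips it to 1.
  1000100101101011
| 0001000000000000
------------------
  1001100101101011

Answer: 1001100101101011 (39275)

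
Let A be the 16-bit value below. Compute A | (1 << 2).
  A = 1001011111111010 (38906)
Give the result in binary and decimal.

Mask = 1 << 2 = 0000000000000100
Bit 2 of A is 0, so OR-ing with the mask flips it to 1.
  1001011111111010
| 0000000000000100
------------------
  1001011111111110

Answer: 1001011111111110 (38910)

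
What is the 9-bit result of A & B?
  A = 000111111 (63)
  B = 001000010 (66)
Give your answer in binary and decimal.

Apply & to each column (1 only where both bits are 1):
  000111111
& 001000010
-----------
  000000010

Answer: 000000010 (2)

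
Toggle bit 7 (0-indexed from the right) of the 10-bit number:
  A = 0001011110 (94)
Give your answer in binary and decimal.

Mask = 1 << 7 = 0010000000
Bit 7 of A is 0; XOR with the mask flips it to 1.
  0001011110
^ 0010000000
------------
  0011011110

Answer: 0011011110 (222)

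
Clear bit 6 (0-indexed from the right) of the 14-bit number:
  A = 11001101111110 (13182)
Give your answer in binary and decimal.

Mask = ~(1 << 6) = 11111110111111
Bit 6 of A is 1, so AND-ing with the mask clears it to 0.
  11001101111110
& 11111110111111
----------------
  11001100111110

Answer: 11001100111110 (13118)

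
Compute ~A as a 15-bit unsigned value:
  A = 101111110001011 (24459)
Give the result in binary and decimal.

Flip each bit (0->1, 1->0):
  101111110001011
  010000001110100

Answer: 010000001110100 (8308)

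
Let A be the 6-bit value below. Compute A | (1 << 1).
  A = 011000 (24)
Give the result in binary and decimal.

Mask = 1 << 1 = 000010
Bit 1 of A is 0, so OR-ing with the mask flips it to 1.
  011000
| 000010
--------
  011010

Answer: 011010 (26)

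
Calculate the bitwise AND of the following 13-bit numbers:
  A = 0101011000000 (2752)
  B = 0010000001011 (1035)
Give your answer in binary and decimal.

Apply & to each column (1 only where both bits are 1):
  0101011000000
& 0010000001011
---------------
  0000000000000

Answer: 0000000000000 (0)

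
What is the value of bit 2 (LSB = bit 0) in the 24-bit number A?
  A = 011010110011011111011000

Bit 2 is the 3rd from the right.
  011010110011011111011000
                       ^
That bit is 0.

Answer: 0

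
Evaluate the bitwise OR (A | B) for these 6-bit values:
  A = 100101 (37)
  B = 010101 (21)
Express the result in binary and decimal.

Apply | to each column (1 where either bit is 1):
  100101
| 010101
--------
  110101

Answer: 110101 (53)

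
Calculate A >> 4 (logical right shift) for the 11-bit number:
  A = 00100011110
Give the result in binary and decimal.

Logical shift right by 4: drop the bottom 4 bit(s), prepend 4 zero(s) on the left.
  00100011110  ->  keep [0010001], discard [1110], prepend 0000
= 00000010001

Answer: 00000010001 (17)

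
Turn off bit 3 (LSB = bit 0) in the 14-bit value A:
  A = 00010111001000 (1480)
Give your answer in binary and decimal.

Mask = ~(1 << 3) = 11111111110111
Bit 3 of A is 1, so AND-ing with the mask clears it to 0.
  00010111001000
& 11111111110111
----------------
  00010111000000

Answer: 00010111000000 (1472)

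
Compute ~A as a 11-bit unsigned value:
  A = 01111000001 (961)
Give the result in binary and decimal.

Flip each bit (0->1, 1->0):
  01111000001
  10000111110

Answer: 10000111110 (1086)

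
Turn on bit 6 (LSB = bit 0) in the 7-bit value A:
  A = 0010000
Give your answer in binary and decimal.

Mask = 1 << 6 = 1000000
Bit 6 of A is 0, so OR-ing with the mask flips it to 1.
  0010000
| 1000000
---------
  1010000

Answer: 1010000 (80)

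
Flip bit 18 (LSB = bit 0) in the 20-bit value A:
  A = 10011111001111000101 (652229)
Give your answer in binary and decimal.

Mask = 1 << 18 = 01000000000000000000
Bit 18 of A is 0; XOR with the mask flips it to 1.
  10011111001111000101
^ 01000000000000000000
----------------------
  11011111001111000101

Answer: 11011111001111000101 (914373)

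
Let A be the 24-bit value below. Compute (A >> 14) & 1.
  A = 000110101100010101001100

Bit 14 is the 15th from the right.
  000110101100010101001100
           ^
That bit is 1.

Answer: 1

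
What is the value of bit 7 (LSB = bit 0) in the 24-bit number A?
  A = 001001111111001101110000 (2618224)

Bit 7 is the 8th from the right.
  001001111111001101110000
                  ^
That bit is 0.

Answer: 0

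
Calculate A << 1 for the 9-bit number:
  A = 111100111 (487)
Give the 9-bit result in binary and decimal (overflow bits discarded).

Shift left by 1: drop the top 1 bit(s), append 1 zero(s) on the right.
  111100111  ->  discard [1], keep [11100111], append 0
= 111001110

Answer: 111001110 (462)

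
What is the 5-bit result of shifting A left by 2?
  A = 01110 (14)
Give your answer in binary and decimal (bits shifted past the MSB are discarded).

Shift left by 2: drop the top 2 bit(s), append 2 zero(s) on the right.
  01110  ->  discard [01], keep [110], append 00
= 11000

Answer: 11000 (24)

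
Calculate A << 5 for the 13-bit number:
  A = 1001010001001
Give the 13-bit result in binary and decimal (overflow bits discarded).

Shift left by 5: drop the top 5 bit(s), append 5 zero(s) on the right.
  1001010001001  ->  discard [10010], keep [10001001], append 00000
= 1000100100000

Answer: 1000100100000 (4384)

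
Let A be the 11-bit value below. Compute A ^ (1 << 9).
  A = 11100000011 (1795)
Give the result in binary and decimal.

Mask = 1 << 9 = 01000000000
Bit 9 of A is 1; XOR with the mask flips it to 0.
  11100000011
^ 01000000000
-------------
  10100000011

Answer: 10100000011 (1283)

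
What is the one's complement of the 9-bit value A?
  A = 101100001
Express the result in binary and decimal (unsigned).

Flip each bit (0->1, 1->0):
  101100001
  010011110

Answer: 010011110 (158)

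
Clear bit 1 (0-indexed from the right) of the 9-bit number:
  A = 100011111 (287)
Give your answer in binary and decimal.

Mask = ~(1 << 1) = 111111101
Bit 1 of A is 1, so AND-ing with the mask clears it to 0.
  100011111
& 111111101
-----------
  100011101

Answer: 100011101 (285)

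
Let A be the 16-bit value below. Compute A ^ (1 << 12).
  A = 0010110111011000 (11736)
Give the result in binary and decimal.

Mask = 1 << 12 = 0001000000000000
Bit 12 of A is 0; XOR with the mask flips it to 1.
  0010110111011000
^ 0001000000000000
------------------
  0011110111011000

Answer: 0011110111011000 (15832)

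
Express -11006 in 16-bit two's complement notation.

1. Binary of +11006:  0010101011111110
2. Invert bits:     1101010100000001
3. Add 1:           1101010100000010

Answer: 1101010100000010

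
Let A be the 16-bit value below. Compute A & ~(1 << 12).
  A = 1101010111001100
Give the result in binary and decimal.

Mask = ~(1 << 12) = 1110111111111111
Bit 12 of A is 1, so AND-ing with the mask clears it to 0.
  1101010111001100
& 1110111111111111
------------------
  1100010111001100

Answer: 1100010111001100 (50636)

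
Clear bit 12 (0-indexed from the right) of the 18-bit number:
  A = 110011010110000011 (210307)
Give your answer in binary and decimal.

Mask = ~(1 << 12) = 111110111111111111
Bit 12 of A is 1, so AND-ing with the mask clears it to 0.
  110011010110000011
& 111110111111111111
--------------------
  110010010110000011

Answer: 110010010110000011 (206211)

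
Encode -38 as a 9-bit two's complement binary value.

1. Binary of +38:  000100110
2. Invert bits:     111011001
3. Add 1:           111011010

Answer: 111011010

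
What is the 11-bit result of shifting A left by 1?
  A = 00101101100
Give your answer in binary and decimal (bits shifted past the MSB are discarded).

Shift left by 1: drop the top 1 bit(s), append 1 zero(s) on the right.
  00101101100  ->  discard [0], keep [0101101100], append 0
= 01011011000

Answer: 01011011000 (728)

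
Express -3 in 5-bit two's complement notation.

1. Binary of +3:  00011
2. Invert bits:     11100
3. Add 1:           11101

Answer: 11101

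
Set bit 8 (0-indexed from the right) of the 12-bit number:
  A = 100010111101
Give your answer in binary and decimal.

Mask = 1 << 8 = 000100000000
Bit 8 of A is 0, so OR-ing with the mask flips it to 1.
  100010111101
| 000100000000
--------------
  100110111101

Answer: 100110111101 (2493)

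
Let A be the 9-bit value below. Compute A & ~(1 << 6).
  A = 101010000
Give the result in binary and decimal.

Mask = ~(1 << 6) = 110111111
Bit 6 of A is 1, so AND-ing with the mask clears it to 0.
  101010000
& 110111111
-----------
  100010000

Answer: 100010000 (272)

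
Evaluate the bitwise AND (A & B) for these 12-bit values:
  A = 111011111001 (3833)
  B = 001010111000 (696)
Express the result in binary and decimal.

Apply & to each column (1 only where both bits are 1):
  111011111001
& 001010111000
--------------
  001010111000

Answer: 001010111000 (696)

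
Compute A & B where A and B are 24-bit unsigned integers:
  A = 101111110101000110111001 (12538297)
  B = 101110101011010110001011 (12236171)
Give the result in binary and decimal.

Apply & to each column (1 only where both bits are 1):
  101111110101000110111001
& 101110101011010110001011
--------------------------
  101110100001000110001001

Answer: 101110100001000110001001 (12194185)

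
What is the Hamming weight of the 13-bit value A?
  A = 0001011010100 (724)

0001011010100
1-bits at positions (from bit 0 = LSB): 2, 4, 6, 7, 9
Count = 5

Answer: 5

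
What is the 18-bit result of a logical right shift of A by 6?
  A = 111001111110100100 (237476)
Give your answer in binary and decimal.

Logical shift right by 6: drop the bottom 6 bit(s), prepend 6 zero(s) on the left.
  111001111110100100  ->  keep [111001111110], discard [100100], prepend 000000
= 000000111001111110

Answer: 000000111001111110 (3710)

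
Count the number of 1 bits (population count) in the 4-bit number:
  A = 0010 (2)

0010
1-bits at positions (from bit 0 = LSB): 1
Count = 1

Answer: 1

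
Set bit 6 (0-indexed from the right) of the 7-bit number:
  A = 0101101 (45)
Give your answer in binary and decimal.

Mask = 1 << 6 = 1000000
Bit 6 of A is 0, so OR-ing with the mask flips it to 1.
  0101101
| 1000000
---------
  1101101

Answer: 1101101 (109)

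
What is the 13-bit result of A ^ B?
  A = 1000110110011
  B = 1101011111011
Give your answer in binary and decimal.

Apply ^ to each column (1 where bits differ):
  1000110110011
^ 1101011111011
---------------
  0101101001000

Answer: 0101101001000 (2888)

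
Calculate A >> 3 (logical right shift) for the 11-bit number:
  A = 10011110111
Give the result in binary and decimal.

Logical shift right by 3: drop the bottom 3 bit(s), prepend 3 zero(s) on the left.
  10011110111  ->  keep [10011110], discard [111], prepend 000
= 00010011110

Answer: 00010011110 (158)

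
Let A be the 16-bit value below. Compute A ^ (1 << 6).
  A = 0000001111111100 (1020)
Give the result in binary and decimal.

Mask = 1 << 6 = 0000000001000000
Bit 6 of A is 1; XOR with the mask flips it to 0.
  0000001111111100
^ 0000000001000000
------------------
  0000001110111100

Answer: 0000001110111100 (956)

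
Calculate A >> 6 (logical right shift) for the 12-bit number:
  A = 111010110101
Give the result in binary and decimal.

Logical shift right by 6: drop the bottom 6 bit(s), prepend 6 zero(s) on the left.
  111010110101  ->  keep [111010], discard [110101], prepend 000000
= 000000111010

Answer: 000000111010 (58)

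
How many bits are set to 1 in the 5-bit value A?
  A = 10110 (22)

10110
1-bits at positions (from bit 0 = LSB): 1, 2, 4
Count = 3

Answer: 3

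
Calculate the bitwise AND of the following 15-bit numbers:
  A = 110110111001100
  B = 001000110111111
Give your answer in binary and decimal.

Apply & to each column (1 only where both bits are 1):
  110110111001100
& 001000110111111
-----------------
  000000110001100

Answer: 000000110001100 (396)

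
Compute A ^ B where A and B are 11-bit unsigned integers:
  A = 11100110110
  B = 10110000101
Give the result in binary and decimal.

Apply ^ to each column (1 where bits differ):
  11100110110
^ 10110000101
-------------
  01010110011

Answer: 01010110011 (691)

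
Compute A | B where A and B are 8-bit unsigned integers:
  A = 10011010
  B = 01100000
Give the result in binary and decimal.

Apply | to each column (1 where either bit is 1):
  10011010
| 01100000
----------
  11111010

Answer: 11111010 (250)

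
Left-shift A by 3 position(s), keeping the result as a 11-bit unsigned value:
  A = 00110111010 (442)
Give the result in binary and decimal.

Shift left by 3: drop the top 3 bit(s), append 3 zero(s) on the right.
  00110111010  ->  discard [001], keep [10111010], append 000
= 10111010000

Answer: 10111010000 (1488)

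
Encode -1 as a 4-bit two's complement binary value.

1. Binary of +1:  0001
2. Invert bits:     1110
3. Add 1:           1111

Answer: 1111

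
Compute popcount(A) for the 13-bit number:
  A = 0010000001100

0010000001100
1-bits at positions (from bit 0 = LSB): 2, 3, 10
Count = 3

Answer: 3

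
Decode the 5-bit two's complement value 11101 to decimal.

MSB is 1, so the value is negative. Find the magnitude:
1. Invert bits:  00010
2. Add 1:        00011  = 3
3. Apply sign:   -3

Answer: -3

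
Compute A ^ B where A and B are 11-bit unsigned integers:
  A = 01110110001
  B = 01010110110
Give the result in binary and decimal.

Apply ^ to each column (1 where bits differ):
  01110110001
^ 01010110110
-------------
  00100000111

Answer: 00100000111 (263)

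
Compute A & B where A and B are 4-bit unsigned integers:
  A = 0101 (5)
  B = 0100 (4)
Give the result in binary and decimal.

Apply & to each column (1 only where both bits are 1):
  0101
& 0100
------
  0100

Answer: 0100 (4)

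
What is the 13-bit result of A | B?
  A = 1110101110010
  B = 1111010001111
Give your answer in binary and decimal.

Apply | to each column (1 where either bit is 1):
  1110101110010
| 1111010001111
---------------
  1111111111111

Answer: 1111111111111 (8191)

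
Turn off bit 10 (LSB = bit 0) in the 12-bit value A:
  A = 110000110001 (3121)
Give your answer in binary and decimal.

Mask = ~(1 << 10) = 101111111111
Bit 10 of A is 1, so AND-ing with the mask clears it to 0.
  110000110001
& 101111111111
--------------
  100000110001

Answer: 100000110001 (2097)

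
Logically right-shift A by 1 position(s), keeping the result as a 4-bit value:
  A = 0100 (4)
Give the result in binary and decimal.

Logical shift right by 1: drop the bottom 1 bit(s), prepend 1 zero(s) on the left.
  0100  ->  keep [010], discard [0], prepend 0
= 0010

Answer: 0010 (2)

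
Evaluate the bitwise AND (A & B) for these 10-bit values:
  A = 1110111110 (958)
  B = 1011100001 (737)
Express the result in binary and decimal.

Apply & to each column (1 only where both bits are 1):
  1110111110
& 1011100001
------------
  1010100000

Answer: 1010100000 (672)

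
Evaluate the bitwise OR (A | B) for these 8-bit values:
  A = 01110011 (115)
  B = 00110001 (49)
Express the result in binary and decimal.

Apply | to each column (1 where either bit is 1):
  01110011
| 00110001
----------
  01110011

Answer: 01110011 (115)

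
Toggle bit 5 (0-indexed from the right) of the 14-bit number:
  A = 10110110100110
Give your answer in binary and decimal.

Mask = 1 << 5 = 00000000100000
Bit 5 of A is 1; XOR with the mask flips it to 0.
  10110110100110
^ 00000000100000
----------------
  10110110000110

Answer: 10110110000110 (11654)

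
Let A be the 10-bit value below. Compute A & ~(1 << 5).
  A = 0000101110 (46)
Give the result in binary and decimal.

Mask = ~(1 << 5) = 1111011111
Bit 5 of A is 1, so AND-ing with the mask clears it to 0.
  0000101110
& 1111011111
------------
  0000001110

Answer: 0000001110 (14)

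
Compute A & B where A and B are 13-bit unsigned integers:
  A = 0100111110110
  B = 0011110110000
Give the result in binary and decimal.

Apply & to each column (1 only where both bits are 1):
  0100111110110
& 0011110110000
---------------
  0000110110000

Answer: 0000110110000 (432)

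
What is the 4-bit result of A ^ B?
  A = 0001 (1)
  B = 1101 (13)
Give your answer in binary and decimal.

Apply ^ to each column (1 where bits differ):
  0001
^ 1101
------
  1100

Answer: 1100 (12)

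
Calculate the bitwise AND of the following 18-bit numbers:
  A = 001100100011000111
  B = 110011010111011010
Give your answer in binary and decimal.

Apply & to each column (1 only where both bits are 1):
  001100100011000111
& 110011010111011010
--------------------
  000000000011000010

Answer: 000000000011000010 (194)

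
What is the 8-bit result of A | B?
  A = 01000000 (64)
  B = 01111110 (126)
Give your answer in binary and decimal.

Apply | to each column (1 where either bit is 1):
  01000000
| 01111110
----------
  01111110

Answer: 01111110 (126)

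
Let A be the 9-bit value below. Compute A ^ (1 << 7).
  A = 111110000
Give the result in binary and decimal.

Mask = 1 << 7 = 010000000
Bit 7 of A is 1; XOR with the mask flips it to 0.
  111110000
^ 010000000
-----------
  101110000

Answer: 101110000 (368)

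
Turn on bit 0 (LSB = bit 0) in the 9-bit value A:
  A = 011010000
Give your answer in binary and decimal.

Mask = 1 << 0 = 000000001
Bit 0 of A is 0, so OR-ing with the mask flips it to 1.
  011010000
| 000000001
-----------
  011010001

Answer: 011010001 (209)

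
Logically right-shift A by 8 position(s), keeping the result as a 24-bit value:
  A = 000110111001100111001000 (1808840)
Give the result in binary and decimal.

Logical shift right by 8: drop the bottom 8 bit(s), prepend 8 zero(s) on the left.
  000110111001100111001000  ->  keep [0001101110011001], discard [11001000], prepend 00000000
= 000000000001101110011001

Answer: 000000000001101110011001 (7065)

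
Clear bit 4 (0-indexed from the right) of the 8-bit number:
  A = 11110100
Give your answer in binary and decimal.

Mask = ~(1 << 4) = 11101111
Bit 4 of A is 1, so AND-ing with the mask clears it to 0.
  11110100
& 11101111
----------
  11100100

Answer: 11100100 (228)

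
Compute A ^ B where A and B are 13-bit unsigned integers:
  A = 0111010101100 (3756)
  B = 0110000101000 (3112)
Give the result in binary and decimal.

Apply ^ to each column (1 where bits differ):
  0111010101100
^ 0110000101000
---------------
  0001010000100

Answer: 0001010000100 (644)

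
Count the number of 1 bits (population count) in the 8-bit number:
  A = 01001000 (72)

01001000
1-bits at positions (from bit 0 = LSB): 3, 6
Count = 2

Answer: 2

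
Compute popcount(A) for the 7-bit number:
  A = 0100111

0100111
1-bits at positions (from bit 0 = LSB): 0, 1, 2, 5
Count = 4

Answer: 4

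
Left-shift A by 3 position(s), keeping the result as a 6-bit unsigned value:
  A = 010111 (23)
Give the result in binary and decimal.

Shift left by 3: drop the top 3 bit(s), append 3 zero(s) on the right.
  010111  ->  discard [010], keep [111], append 000
= 111000

Answer: 111000 (56)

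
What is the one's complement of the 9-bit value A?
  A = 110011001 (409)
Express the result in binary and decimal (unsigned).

Flip each bit (0->1, 1->0):
  110011001
  001100110

Answer: 001100110 (102)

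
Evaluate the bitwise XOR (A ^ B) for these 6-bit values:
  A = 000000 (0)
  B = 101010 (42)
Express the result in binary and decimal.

Apply ^ to each column (1 where bits differ):
  000000
^ 101010
--------
  101010

Answer: 101010 (42)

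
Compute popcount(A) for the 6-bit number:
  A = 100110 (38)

100110
1-bits at positions (from bit 0 = LSB): 1, 2, 5
Count = 3

Answer: 3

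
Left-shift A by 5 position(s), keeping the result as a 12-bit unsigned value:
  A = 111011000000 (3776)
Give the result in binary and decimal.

Shift left by 5: drop the top 5 bit(s), append 5 zero(s) on the right.
  111011000000  ->  discard [11101], keep [1000000], append 00000
= 100000000000

Answer: 100000000000 (2048)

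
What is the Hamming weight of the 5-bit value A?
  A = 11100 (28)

11100
1-bits at positions (from bit 0 = LSB): 2, 3, 4
Count = 3

Answer: 3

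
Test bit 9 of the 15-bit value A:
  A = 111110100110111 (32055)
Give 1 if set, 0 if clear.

Bit 9 is the 10th from the right.
  111110100110111
       ^
That bit is 0.

Answer: 0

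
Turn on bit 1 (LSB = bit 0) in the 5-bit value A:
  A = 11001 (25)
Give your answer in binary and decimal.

Mask = 1 << 1 = 00010
Bit 1 of A is 0, so OR-ing with the mask flips it to 1.
  11001
| 00010
-------
  11011

Answer: 11011 (27)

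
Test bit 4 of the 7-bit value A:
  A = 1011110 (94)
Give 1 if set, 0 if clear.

Bit 4 is the 5th from the right.
  1011110
    ^
That bit is 1.

Answer: 1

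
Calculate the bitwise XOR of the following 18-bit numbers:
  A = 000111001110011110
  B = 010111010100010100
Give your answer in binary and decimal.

Apply ^ to each column (1 where bits differ):
  000111001110011110
^ 010111010100010100
--------------------
  010000011010001010

Answer: 010000011010001010 (67210)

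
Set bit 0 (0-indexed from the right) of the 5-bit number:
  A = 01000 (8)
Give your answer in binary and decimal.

Mask = 1 << 0 = 00001
Bit 0 of A is 0, so OR-ing with the mask flips it to 1.
  01000
| 00001
-------
  01001

Answer: 01001 (9)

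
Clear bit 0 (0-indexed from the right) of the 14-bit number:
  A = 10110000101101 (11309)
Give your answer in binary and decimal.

Mask = ~(1 << 0) = 11111111111110
Bit 0 of A is 1, so AND-ing with the mask clears it to 0.
  10110000101101
& 11111111111110
----------------
  10110000101100

Answer: 10110000101100 (11308)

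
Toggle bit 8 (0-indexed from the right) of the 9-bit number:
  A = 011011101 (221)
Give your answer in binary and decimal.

Mask = 1 << 8 = 100000000
Bit 8 of A is 0; XOR with the mask flips it to 1.
  011011101
^ 100000000
-----------
  111011101

Answer: 111011101 (477)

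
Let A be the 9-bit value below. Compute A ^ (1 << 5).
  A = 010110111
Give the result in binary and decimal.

Mask = 1 << 5 = 000100000
Bit 5 of A is 1; XOR with the mask flips it to 0.
  010110111
^ 000100000
-----------
  010010111

Answer: 010010111 (151)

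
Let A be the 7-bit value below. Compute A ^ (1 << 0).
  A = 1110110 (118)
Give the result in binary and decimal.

Mask = 1 << 0 = 0000001
Bit 0 of A is 0; XOR with the mask flips it to 1.
  1110110
^ 0000001
---------
  1110111

Answer: 1110111 (119)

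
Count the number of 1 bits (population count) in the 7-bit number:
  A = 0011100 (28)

0011100
1-bits at positions (from bit 0 = LSB): 2, 3, 4
Count = 3

Answer: 3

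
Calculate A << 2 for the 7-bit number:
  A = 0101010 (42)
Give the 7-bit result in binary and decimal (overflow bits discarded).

Shift left by 2: drop the top 2 bit(s), append 2 zero(s) on the right.
  0101010  ->  discard [01], keep [01010], append 00
= 0101000

Answer: 0101000 (40)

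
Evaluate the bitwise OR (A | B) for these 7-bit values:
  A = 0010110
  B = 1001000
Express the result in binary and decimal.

Apply | to each column (1 where either bit is 1):
  0010110
| 1001000
---------
  1011110

Answer: 1011110 (94)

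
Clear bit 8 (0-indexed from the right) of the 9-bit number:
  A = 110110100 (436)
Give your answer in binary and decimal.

Mask = ~(1 << 8) = 011111111
Bit 8 of A is 1, so AND-ing with the mask clears it to 0.
  110110100
& 011111111
-----------
  010110100

Answer: 010110100 (180)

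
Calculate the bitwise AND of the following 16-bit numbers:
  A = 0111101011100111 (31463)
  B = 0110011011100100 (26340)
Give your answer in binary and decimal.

Apply & to each column (1 only where both bits are 1):
  0111101011100111
& 0110011011100100
------------------
  0110001011100100

Answer: 0110001011100100 (25316)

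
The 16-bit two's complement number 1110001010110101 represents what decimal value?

MSB is 1, so the value is negative. Find the magnitude:
1. Invert bits:  0001110101001010
2. Add 1:        0001110101001011  = 7499
3. Apply sign:   -7499

Answer: -7499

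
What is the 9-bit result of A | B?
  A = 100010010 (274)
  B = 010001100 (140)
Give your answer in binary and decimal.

Apply | to each column (1 where either bit is 1):
  100010010
| 010001100
-----------
  110011110

Answer: 110011110 (414)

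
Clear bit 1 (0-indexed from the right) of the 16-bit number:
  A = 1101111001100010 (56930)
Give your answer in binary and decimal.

Mask = ~(1 << 1) = 1111111111111101
Bit 1 of A is 1, so AND-ing with the mask clears it to 0.
  1101111001100010
& 1111111111111101
------------------
  1101111001100000

Answer: 1101111001100000 (56928)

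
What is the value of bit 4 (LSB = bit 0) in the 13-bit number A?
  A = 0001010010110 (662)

Bit 4 is the 5th from the right.
  0001010010110
          ^
That bit is 1.

Answer: 1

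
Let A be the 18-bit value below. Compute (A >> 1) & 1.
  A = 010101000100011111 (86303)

Bit 1 is the 2nd from the right.
  010101000100011111
                  ^
That bit is 1.

Answer: 1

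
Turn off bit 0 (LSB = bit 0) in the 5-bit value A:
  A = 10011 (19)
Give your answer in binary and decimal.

Mask = ~(1 << 0) = 11110
Bit 0 of A is 1, so AND-ing with the mask clears it to 0.
  10011
& 11110
-------
  10010

Answer: 10010 (18)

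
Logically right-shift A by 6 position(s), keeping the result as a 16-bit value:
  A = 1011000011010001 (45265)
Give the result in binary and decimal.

Logical shift right by 6: drop the bottom 6 bit(s), prepend 6 zero(s) on the left.
  1011000011010001  ->  keep [1011000011], discard [010001], prepend 000000
= 0000001011000011

Answer: 0000001011000011 (707)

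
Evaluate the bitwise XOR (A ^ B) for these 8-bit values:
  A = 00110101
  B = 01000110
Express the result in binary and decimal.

Apply ^ to each column (1 where bits differ):
  00110101
^ 01000110
----------
  01110011

Answer: 01110011 (115)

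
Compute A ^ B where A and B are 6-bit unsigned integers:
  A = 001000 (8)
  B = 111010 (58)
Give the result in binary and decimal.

Apply ^ to each column (1 where bits differ):
  001000
^ 111010
--------
  110010

Answer: 110010 (50)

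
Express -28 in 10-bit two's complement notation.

1. Binary of +28:  0000011100
2. Invert bits:     1111100011
3. Add 1:           1111100100

Answer: 1111100100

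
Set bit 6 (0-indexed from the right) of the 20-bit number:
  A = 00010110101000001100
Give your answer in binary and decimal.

Mask = 1 << 6 = 00000000000001000000
Bit 6 of A is 0, so OR-ing with the mask flips it to 1.
  00010110101000001100
| 00000000000001000000
----------------------
  00010110101001001100

Answer: 00010110101001001100 (92748)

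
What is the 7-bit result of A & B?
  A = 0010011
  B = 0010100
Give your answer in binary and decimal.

Apply & to each column (1 only where both bits are 1):
  0010011
& 0010100
---------
  0010000

Answer: 0010000 (16)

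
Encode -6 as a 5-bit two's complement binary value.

1. Binary of +6:  00110
2. Invert bits:     11001
3. Add 1:           11010

Answer: 11010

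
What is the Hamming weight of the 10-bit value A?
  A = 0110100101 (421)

0110100101
1-bits at positions (from bit 0 = LSB): 0, 2, 5, 7, 8
Count = 5

Answer: 5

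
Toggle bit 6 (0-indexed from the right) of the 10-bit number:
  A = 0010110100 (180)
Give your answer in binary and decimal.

Mask = 1 << 6 = 0001000000
Bit 6 of A is 0; XOR with the mask flips it to 1.
  0010110100
^ 0001000000
------------
  0011110100

Answer: 0011110100 (244)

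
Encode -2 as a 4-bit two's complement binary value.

1. Binary of +2:  0010
2. Invert bits:     1101
3. Add 1:           1110

Answer: 1110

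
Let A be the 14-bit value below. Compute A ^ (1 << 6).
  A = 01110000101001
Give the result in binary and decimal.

Mask = 1 << 6 = 00000001000000
Bit 6 of A is 0; XOR with the mask flips it to 1.
  01110000101001
^ 00000001000000
----------------
  01110001101001

Answer: 01110001101001 (7273)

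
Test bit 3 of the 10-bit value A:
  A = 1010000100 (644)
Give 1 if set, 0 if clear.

Bit 3 is the 4th from the right.
  1010000100
        ^
That bit is 0.

Answer: 0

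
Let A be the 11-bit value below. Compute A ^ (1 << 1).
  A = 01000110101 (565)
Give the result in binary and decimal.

Mask = 1 << 1 = 00000000010
Bit 1 of A is 0; XOR with the mask flips it to 1.
  01000110101
^ 00000000010
-------------
  01000110111

Answer: 01000110111 (567)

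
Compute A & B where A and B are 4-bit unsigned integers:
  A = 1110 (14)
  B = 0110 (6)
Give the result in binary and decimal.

Apply & to each column (1 only where both bits are 1):
  1110
& 0110
------
  0110

Answer: 0110 (6)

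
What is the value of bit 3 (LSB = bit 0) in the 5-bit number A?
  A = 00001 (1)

Bit 3 is the 4th from the right.
  00001
   ^
That bit is 0.

Answer: 0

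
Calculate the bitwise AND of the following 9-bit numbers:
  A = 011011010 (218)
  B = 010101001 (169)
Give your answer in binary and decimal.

Apply & to each column (1 only where both bits are 1):
  011011010
& 010101001
-----------
  010001000

Answer: 010001000 (136)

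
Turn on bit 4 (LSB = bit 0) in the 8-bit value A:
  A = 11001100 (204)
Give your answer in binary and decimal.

Mask = 1 << 4 = 00010000
Bit 4 of A is 0, so OR-ing with the mask flips it to 1.
  11001100
| 00010000
----------
  11011100

Answer: 11011100 (220)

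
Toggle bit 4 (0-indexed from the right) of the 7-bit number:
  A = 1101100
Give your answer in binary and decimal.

Mask = 1 << 4 = 0010000
Bit 4 of A is 0; XOR with the mask flips it to 1.
  1101100
^ 0010000
---------
  1111100

Answer: 1111100 (124)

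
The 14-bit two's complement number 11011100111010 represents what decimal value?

MSB is 1, so the value is negative. Find the magnitude:
1. Invert bits:  00100011000101
2. Add 1:        00100011000110  = 2246
3. Apply sign:   -2246

Answer: -2246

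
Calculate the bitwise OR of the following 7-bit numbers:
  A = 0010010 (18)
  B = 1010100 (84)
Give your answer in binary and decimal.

Apply | to each column (1 where either bit is 1):
  0010010
| 1010100
---------
  1010110

Answer: 1010110 (86)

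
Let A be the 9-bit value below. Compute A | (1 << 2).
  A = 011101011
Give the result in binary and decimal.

Mask = 1 << 2 = 000000100
Bit 2 of A is 0, so OR-ing with the mask flips it to 1.
  011101011
| 000000100
-----------
  011101111

Answer: 011101111 (239)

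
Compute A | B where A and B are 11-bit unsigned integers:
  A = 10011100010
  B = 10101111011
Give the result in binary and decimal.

Apply | to each column (1 where either bit is 1):
  10011100010
| 10101111011
-------------
  10111111011

Answer: 10111111011 (1531)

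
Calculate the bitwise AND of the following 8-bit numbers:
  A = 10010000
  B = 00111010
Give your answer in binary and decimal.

Apply & to each column (1 only where both bits are 1):
  10010000
& 00111010
----------
  00010000

Answer: 00010000 (16)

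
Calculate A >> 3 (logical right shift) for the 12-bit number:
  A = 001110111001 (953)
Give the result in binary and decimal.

Logical shift right by 3: drop the bottom 3 bit(s), prepend 3 zero(s) on the left.
  001110111001  ->  keep [001110111], discard [001], prepend 000
= 000001110111

Answer: 000001110111 (119)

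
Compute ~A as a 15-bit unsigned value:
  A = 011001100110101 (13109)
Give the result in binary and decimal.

Flip each bit (0->1, 1->0):
  011001100110101
  100110011001010

Answer: 100110011001010 (19658)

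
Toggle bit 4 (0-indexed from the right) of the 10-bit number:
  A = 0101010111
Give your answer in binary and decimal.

Mask = 1 << 4 = 0000010000
Bit 4 of A is 1; XOR with the mask flips it to 0.
  0101010111
^ 0000010000
------------
  0101000111

Answer: 0101000111 (327)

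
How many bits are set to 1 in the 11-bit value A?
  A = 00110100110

00110100110
1-bits at positions (from bit 0 = LSB): 1, 2, 5, 7, 8
Count = 5

Answer: 5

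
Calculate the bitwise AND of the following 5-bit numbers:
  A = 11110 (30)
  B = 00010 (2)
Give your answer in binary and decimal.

Apply & to each column (1 only where both bits are 1):
  11110
& 00010
-------
  00010

Answer: 00010 (2)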